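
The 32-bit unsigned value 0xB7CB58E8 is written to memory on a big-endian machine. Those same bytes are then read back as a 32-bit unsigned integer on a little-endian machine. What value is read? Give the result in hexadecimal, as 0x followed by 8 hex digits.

Stored big-endian, the bytes at ascending addresses are B7 CB 58 E8.
Read back as little-endian, the first byte is least significant, giving 0xE858CBB7.

0xE858CBB7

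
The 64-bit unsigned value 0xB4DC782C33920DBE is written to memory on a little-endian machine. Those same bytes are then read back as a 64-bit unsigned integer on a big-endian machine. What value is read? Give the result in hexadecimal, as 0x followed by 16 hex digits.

0xBE0D92332C78DCB4

Stored little-endian, the bytes at ascending addresses are BE 0D 92 33 2C 78 DC B4.
Read back as big-endian, the last byte is least significant, giving 0xBE0D92332C78DCB4.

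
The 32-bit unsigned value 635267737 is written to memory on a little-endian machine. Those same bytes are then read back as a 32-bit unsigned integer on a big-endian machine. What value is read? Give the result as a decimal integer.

635267737 in 32-bit hexadecimal is 0x25DD6A99.
Stored little-endian, the bytes at ascending addresses are 99 6A DD 25.
Read back as big-endian, the last byte is least significant, giving 0x996ADD25.
0x996ADD25 = 2573917477.

2573917477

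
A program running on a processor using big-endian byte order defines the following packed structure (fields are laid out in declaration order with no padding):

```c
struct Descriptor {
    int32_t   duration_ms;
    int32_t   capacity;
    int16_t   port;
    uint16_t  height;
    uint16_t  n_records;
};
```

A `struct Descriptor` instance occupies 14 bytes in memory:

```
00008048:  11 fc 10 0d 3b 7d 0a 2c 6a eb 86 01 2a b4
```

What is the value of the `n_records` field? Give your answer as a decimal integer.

10932

`n_records` follows `duration_ms` (4 B), `capacity` (4 B), `port` (2 B), `height` (2 B), so it starts at offset 4 + 4 + 2 + 2 = 12 and occupies 2 bytes.
Bytes at offsets 12..13: 2A B4.
In big-endian order the high byte comes first in memory.
The bytes are already most-significant first: 0x2AB4.
0x2AB4 = 10932.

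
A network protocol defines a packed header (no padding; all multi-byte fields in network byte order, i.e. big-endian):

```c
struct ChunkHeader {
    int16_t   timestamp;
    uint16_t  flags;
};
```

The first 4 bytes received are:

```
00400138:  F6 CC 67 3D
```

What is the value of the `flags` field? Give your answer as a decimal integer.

`flags` follows `timestamp` (2 bytes), so it starts at byte offset 2 and occupies 2 bytes.
Bytes at offsets 2..3: 67 3D.
Big-endian: lowest address holds the most-significant byte.
The bytes are already most-significant first: 0x673D.
0x673D = 26429.

26429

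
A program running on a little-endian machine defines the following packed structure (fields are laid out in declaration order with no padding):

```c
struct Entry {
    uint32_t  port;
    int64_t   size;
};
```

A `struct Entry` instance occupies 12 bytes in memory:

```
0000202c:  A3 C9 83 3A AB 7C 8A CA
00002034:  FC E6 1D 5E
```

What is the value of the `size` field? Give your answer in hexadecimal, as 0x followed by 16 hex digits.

0x5E1DE6FCCA8A7CAB

`size` follows `port` (4 bytes), so it starts at byte offset 4 and occupies 8 bytes.
Bytes at offsets 4..11: AB 7C 8A CA FC E6 1D 5E.
In little-endian order the low byte comes first in memory.
Reassemble most-significant byte first: 5E 1D E6 FC CA 8A 7C AB → 0x5E1DE6FCCA8A7CAB.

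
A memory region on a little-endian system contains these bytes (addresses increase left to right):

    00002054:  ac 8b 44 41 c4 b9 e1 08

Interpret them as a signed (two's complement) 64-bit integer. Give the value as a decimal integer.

639996874623060908

In little-endian order the low byte comes first in memory.
Reassemble most-significant byte first: 08 E1 B9 C4 41 44 8B AC → 0x08E1B9C441448BAC.
0x08E1B9C441448BAC = 639996874623060908.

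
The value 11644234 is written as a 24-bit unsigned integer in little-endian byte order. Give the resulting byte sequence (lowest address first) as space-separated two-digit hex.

4A AD B1

11644234 in hexadecimal, padded to 24 bits, is 0xB1AD4A.
Split into bytes (most-significant first): B1 AD 4A.
In little-endian order the low byte comes first in memory.
So at ascending addresses the bytes are 4A AD B1.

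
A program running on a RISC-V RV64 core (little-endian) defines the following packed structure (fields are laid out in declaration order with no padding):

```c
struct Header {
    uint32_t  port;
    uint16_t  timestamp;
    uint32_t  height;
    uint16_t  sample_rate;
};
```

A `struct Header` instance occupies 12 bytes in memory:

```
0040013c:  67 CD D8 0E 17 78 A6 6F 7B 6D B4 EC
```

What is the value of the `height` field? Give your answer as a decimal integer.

1836806054

`height` follows `port` (4 B), `timestamp` (2 B), so it starts at offset 4 + 2 = 6 and occupies 4 bytes.
Bytes at offsets 6..9: A6 6F 7B 6D.
In little-endian order the low byte comes first in memory.
Reassemble most-significant byte first: 6D 7B 6F A6 → 0x6D7B6FA6.
0x6D7B6FA6 = 1836806054.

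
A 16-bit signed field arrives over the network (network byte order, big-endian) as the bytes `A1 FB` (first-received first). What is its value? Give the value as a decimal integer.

Big-endian stores the most-significant byte at the lowest address.
The bytes are already most-significant first: 0xA1FB.
Top bit is set, so as a signed 16-bit value this is 0xA1FB − 2^16 = -24069.

-24069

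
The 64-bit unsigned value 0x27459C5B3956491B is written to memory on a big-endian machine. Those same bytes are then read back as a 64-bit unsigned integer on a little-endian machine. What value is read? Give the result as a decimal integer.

1966197516674024743

Stored big-endian, the bytes at ascending addresses are 27 45 9C 5B 39 56 49 1B.
Read back as little-endian, the first byte is least significant, giving 0x1B4956395B9C4527.
0x1B4956395B9C4527 = 1966197516674024743.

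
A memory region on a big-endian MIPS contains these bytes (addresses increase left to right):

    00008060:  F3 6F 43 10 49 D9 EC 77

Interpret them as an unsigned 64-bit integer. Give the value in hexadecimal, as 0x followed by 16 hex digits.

0xF36F431049D9EC77

Big-endian: lowest address holds the most-significant byte.
The bytes are already most-significant first: 0xF36F431049D9EC77.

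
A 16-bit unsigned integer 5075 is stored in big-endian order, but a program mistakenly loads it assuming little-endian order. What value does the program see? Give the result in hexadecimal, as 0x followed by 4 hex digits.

0xD313

5075 in 16-bit hexadecimal is 0x13D3.
Stored big-endian, the bytes at ascending addresses are 13 D3.
Read back as little-endian, the first byte is least significant, giving 0xD313.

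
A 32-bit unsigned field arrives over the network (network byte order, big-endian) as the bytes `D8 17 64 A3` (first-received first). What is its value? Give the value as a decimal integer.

Big-endian stores the most-significant byte at the lowest address.
The bytes are already most-significant first: 0xD81764A3.
0xD81764A3 = 3625411747.

3625411747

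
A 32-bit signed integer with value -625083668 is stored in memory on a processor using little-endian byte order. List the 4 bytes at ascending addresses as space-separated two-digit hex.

EC FA BD DA

Two's complement of -625083668 in 32 bits: 625083668 = 0x25420514; invert → 0xDABDFAEB; add 1 → 0xDABDFAEC.
Split into bytes (most-significant first): DA BD FA EC.
In little-endian order the low byte comes first in memory.
So at ascending addresses the bytes are EC FA BD DA.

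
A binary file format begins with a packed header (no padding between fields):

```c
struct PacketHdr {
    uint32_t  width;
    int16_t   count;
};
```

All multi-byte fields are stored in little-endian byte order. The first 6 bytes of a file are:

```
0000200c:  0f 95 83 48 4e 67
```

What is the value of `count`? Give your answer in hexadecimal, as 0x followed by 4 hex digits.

`count` follows `width` (4 bytes), so it starts at byte offset 4 and occupies 2 bytes.
Bytes at offsets 4..5: 4E 67.
Little-endian: lowest address holds the least-significant byte.
Reassemble most-significant byte first: 67 4E → 0x674E.

0x674E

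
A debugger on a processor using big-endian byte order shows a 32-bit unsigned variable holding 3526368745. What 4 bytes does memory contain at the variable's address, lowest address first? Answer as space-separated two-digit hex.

D2 30 1D E9

3526368745 in hexadecimal, padded to 32 bits, is 0xD2301DE9.
Split into bytes (most-significant first): D2 30 1D E9.
Big-endian: lowest address holds the most-significant byte.
So the memory order matches the most-significant-first order: D2 30 1D E9.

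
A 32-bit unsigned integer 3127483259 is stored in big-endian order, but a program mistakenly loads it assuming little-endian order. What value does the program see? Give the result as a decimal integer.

2073782714

3127483259 in 32-bit hexadecimal is 0xBA699B7B.
Stored big-endian, the bytes at ascending addresses are BA 69 9B 7B.
Read back as little-endian, the first byte is least significant, giving 0x7B9B69BA.
0x7B9B69BA = 2073782714.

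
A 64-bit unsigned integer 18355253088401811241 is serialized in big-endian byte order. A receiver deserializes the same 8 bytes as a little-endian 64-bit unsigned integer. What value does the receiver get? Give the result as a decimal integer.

18355253088401811241 in 64-bit hexadecimal is 0xFEBAF56F0094E729.
Stored big-endian, the bytes at ascending addresses are FE BA F5 6F 00 94 E7 29.
Read back as little-endian, the first byte is least significant, giving 0x29E794006FF5BAFE.
0x29E794006FF5BAFE = 3019544804774492926.

3019544804774492926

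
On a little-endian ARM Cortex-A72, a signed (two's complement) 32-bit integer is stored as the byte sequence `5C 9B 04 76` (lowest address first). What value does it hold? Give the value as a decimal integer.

In little-endian order the low byte comes first in memory.
Reassemble most-significant byte first: 76 04 9B 5C → 0x76049B5C.
0x76049B5C = 1980013404.

1980013404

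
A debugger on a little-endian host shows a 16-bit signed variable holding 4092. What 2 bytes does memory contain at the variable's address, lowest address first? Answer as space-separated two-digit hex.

FC 0F

4092 in hexadecimal, padded to 16 bits, is 0x0FFC.
Split into bytes (most-significant first): 0F FC.
Little-endian: lowest address holds the least-significant byte.
So at ascending addresses the bytes are FC 0F.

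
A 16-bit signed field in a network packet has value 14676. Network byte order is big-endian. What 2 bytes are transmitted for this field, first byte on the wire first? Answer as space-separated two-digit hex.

39 54

14676 in hexadecimal, padded to 16 bits, is 0x3954.
Split into bytes (most-significant first): 39 54.
Big-endian: lowest address holds the most-significant byte.
So the memory order matches the most-significant-first order: 39 54.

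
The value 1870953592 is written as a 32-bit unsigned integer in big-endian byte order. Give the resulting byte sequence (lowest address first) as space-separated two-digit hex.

1870953592 in hexadecimal, padded to 32 bits, is 0x6F847C78.
Split into bytes (most-significant first): 6F 84 7C 78.
In big-endian order the high byte comes first in memory.
So the memory order matches the most-significant-first order: 6F 84 7C 78.

6F 84 7C 78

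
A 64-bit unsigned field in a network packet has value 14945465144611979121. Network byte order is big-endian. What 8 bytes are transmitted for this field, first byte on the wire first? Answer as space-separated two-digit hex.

CF 68 F5 5D 53 94 3F 71

14945465144611979121 in hexadecimal, padded to 64 bits, is 0xCF68F55D53943F71.
Split into bytes (most-significant first): CF 68 F5 5D 53 94 3F 71.
Big-endian stores the most-significant byte at the lowest address.
So the memory order matches the most-significant-first order: CF 68 F5 5D 53 94 3F 71.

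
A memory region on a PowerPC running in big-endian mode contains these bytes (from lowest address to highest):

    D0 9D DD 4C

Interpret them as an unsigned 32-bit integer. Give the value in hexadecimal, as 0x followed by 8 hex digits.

0xD09DDD4C

In big-endian order the high byte comes first in memory.
The bytes are already most-significant first: 0xD09DDD4C.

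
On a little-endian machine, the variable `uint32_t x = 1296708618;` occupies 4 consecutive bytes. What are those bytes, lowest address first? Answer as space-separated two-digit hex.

1296708618 in hexadecimal, padded to 32 bits, is 0x4D4A340A.
Split into bytes (most-significant first): 4D 4A 34 0A.
Little-endian stores the least-significant byte at the lowest address.
So at ascending addresses the bytes are 0A 34 4A 4D.

0A 34 4A 4D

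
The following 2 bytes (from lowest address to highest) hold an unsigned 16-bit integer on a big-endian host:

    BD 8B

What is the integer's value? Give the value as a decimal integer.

48523

In big-endian order the high byte comes first in memory.
The bytes are already most-significant first: 0xBD8B.
0xBD8B = 48523.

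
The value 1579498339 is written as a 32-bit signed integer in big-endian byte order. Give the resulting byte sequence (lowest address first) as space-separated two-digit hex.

5E 25 3B 63

1579498339 in hexadecimal, padded to 32 bits, is 0x5E253B63.
Split into bytes (most-significant first): 5E 25 3B 63.
In big-endian order the high byte comes first in memory.
So the memory order matches the most-significant-first order: 5E 25 3B 63.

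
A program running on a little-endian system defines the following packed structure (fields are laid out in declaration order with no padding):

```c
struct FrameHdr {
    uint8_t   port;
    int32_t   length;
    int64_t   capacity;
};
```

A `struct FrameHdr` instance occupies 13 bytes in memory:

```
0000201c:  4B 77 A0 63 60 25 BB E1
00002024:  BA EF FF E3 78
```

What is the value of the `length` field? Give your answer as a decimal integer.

1617141879

`length` follows `port` (1 byte), so it starts at byte offset 1 and occupies 4 bytes.
Bytes at offsets 1..4: 77 A0 63 60.
Little-endian: lowest address holds the least-significant byte.
Reassemble most-significant byte first: 60 63 A0 77 → 0x6063A077.
0x6063A077 = 1617141879.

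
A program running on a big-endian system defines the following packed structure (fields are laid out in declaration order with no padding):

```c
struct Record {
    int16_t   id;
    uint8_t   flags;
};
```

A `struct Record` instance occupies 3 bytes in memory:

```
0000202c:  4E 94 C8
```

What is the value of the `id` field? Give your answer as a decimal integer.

`id` is the first field, at byte offset 0, occupying 2 bytes.
Bytes at offsets 0..1: 4E 94.
In big-endian order the high byte comes first in memory.
The bytes are already most-significant first: 0x4E94.
0x4E94 = 20116.

20116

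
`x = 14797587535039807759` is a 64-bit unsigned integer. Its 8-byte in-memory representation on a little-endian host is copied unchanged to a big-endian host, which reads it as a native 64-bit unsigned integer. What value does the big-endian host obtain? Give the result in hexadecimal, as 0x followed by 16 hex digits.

0x0FC1CB4E76975BCD

14797587535039807759 in 64-bit hexadecimal is 0xCD5B97764ECBC10F.
Stored little-endian, the bytes at ascending addresses are 0F C1 CB 4E 76 97 5B CD.
Read back as big-endian, the last byte is least significant, giving 0x0FC1CB4E76975BCD.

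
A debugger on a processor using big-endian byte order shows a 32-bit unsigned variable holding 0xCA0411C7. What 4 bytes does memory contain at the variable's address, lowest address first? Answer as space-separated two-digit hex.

CA 04 11 C7

Split into bytes (most-significant first): CA 04 11 C7.
Big-endian stores the most-significant byte at the lowest address.
So the memory order matches the most-significant-first order: CA 04 11 C7.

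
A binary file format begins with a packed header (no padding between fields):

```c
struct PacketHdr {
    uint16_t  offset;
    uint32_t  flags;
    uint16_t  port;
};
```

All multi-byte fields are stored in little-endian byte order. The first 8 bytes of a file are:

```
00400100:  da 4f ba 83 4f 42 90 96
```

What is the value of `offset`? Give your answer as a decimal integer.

`offset` is the first field, at byte offset 0, occupying 2 bytes.
Bytes at offsets 0..1: DA 4F.
Little-endian stores the least-significant byte at the lowest address.
Reassemble most-significant byte first: 4F DA → 0x4FDA.
0x4FDA = 20442.

20442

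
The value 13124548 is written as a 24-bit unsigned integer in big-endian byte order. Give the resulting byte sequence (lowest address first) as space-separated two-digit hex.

13124548 in hexadecimal, padded to 24 bits, is 0xC843C4.
Split into bytes (most-significant first): C8 43 C4.
Big-endian stores the most-significant byte at the lowest address.
So the memory order matches the most-significant-first order: C8 43 C4.

C8 43 C4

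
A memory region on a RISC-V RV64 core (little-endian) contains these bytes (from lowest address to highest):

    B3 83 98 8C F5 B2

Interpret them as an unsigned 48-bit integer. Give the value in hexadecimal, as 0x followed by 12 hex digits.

0xB2F58C9883B3

Little-endian: lowest address holds the least-significant byte.
Reassemble most-significant byte first: B2 F5 8C 98 83 B3 → 0xB2F58C9883B3.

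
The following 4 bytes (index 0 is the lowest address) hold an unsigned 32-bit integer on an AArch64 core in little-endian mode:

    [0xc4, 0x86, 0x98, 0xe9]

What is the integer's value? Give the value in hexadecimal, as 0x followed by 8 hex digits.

0xE99886C4

Little-endian stores the least-significant byte at the lowest address.
Reassemble most-significant byte first: E9 98 86 C4 → 0xE99886C4.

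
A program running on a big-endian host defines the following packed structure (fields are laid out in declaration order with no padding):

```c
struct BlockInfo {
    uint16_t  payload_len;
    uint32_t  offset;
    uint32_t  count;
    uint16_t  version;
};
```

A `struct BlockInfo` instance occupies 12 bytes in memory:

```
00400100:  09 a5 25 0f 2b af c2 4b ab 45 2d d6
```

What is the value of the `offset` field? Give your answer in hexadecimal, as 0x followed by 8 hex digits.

`offset` follows `payload_len` (2 bytes), so it starts at byte offset 2 and occupies 4 bytes.
Bytes at offsets 2..5: 25 0F 2B AF.
Big-endian stores the most-significant byte at the lowest address.
The bytes are already most-significant first: 0x250F2BAF.

0x250F2BAF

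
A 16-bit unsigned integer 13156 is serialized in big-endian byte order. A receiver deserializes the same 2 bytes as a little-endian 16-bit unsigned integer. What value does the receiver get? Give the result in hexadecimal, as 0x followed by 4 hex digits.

0x6433

13156 in 16-bit hexadecimal is 0x3364.
Stored big-endian, the bytes at ascending addresses are 33 64.
Read back as little-endian, the first byte is least significant, giving 0x6433.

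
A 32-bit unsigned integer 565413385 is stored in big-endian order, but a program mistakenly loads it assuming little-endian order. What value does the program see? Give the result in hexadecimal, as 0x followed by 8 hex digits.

565413385 in 32-bit hexadecimal is 0x21B38609.
Stored big-endian, the bytes at ascending addresses are 21 B3 86 09.
Read back as little-endian, the first byte is least significant, giving 0x0986B321.

0x0986B321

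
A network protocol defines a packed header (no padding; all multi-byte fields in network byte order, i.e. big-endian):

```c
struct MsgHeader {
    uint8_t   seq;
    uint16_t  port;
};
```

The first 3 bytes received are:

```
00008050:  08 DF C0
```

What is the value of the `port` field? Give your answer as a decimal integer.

57280

`port` follows `seq` (1 byte), so it starts at byte offset 1 and occupies 2 bytes.
Bytes at offsets 1..2: DF C0.
Big-endian stores the most-significant byte at the lowest address.
The bytes are already most-significant first: 0xDFC0.
0xDFC0 = 57280.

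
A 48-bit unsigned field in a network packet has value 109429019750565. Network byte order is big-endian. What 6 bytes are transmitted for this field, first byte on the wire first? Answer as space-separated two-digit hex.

109429019750565 in hexadecimal, padded to 48 bits, is 0x63866DD9B0A5.
Split into bytes (most-significant first): 63 86 6D D9 B0 A5.
Big-endian: lowest address holds the most-significant byte.
So the memory order matches the most-significant-first order: 63 86 6D D9 B0 A5.

63 86 6D D9 B0 A5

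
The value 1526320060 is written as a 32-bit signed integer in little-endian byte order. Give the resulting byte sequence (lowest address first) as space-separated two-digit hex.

1526320060 in hexadecimal, padded to 32 bits, is 0x5AF9CBBC.
Split into bytes (most-significant first): 5A F9 CB BC.
Little-endian stores the least-significant byte at the lowest address.
So at ascending addresses the bytes are BC CB F9 5A.

BC CB F9 5A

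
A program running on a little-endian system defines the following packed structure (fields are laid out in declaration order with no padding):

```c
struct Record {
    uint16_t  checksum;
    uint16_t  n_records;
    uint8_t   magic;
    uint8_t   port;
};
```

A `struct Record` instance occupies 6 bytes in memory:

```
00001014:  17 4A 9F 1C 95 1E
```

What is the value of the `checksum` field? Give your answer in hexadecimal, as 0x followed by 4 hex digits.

`checksum` is the first field, at byte offset 0, occupying 2 bytes.
Bytes at offsets 0..1: 17 4A.
Little-endian: lowest address holds the least-significant byte.
Reassemble most-significant byte first: 4A 17 → 0x4A17.

0x4A17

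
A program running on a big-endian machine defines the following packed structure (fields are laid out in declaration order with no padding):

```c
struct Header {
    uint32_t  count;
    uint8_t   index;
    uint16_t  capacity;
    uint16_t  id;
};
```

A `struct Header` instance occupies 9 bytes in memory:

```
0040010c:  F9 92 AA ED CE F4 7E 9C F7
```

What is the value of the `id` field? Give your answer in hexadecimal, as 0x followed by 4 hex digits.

0x9CF7

`id` follows `count` (4 B), `index` (1 B), `capacity` (2 B), so it starts at offset 4 + 1 + 2 = 7 and occupies 2 bytes.
Bytes at offsets 7..8: 9C F7.
Big-endian: lowest address holds the most-significant byte.
The bytes are already most-significant first: 0x9CF7.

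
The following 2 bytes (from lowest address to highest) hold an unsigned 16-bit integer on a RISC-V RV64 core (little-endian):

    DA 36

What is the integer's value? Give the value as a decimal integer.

Little-endian: lowest address holds the least-significant byte.
Reassemble most-significant byte first: 36 DA → 0x36DA.
0x36DA = 14042.

14042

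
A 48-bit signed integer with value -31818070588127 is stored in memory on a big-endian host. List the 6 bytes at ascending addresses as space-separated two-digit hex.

E3 0F C7 34 85 21

Two's complement of -31818070588127 in 48 bits: 31818070588127 = 0x1CF038CB7ADF; invert → 0xE30FC7348520; add 1 → 0xE30FC7348521.
Split into bytes (most-significant first): E3 0F C7 34 85 21.
Big-endian: lowest address holds the most-significant byte.
So the memory order matches the most-significant-first order: E3 0F C7 34 85 21.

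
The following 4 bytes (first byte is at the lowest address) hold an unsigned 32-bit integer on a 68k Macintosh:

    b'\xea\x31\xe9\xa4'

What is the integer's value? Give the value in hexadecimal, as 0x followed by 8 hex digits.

0xEA31E9A4

Big-endian: lowest address holds the most-significant byte.
The bytes are already most-significant first: 0xEA31E9A4.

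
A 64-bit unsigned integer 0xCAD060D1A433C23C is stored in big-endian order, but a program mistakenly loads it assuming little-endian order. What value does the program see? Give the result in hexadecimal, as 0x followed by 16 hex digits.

0x3CC233A4D160D0CA

Stored big-endian, the bytes at ascending addresses are CA D0 60 D1 A4 33 C2 3C.
Read back as little-endian, the first byte is least significant, giving 0x3CC233A4D160D0CA.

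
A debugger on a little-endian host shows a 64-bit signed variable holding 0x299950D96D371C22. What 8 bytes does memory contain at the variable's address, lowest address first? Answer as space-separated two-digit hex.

Split into bytes (most-significant first): 29 99 50 D9 6D 37 1C 22.
In little-endian order the low byte comes first in memory.
So at ascending addresses the bytes are 22 1C 37 6D D9 50 99 29.

22 1C 37 6D D9 50 99 29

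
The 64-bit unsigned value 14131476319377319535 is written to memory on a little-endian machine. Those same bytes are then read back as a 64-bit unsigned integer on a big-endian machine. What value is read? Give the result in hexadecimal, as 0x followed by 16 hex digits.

0x6F665438D7161DC4

14131476319377319535 in 64-bit hexadecimal is 0xC41D16D73854666F.
Stored little-endian, the bytes at ascending addresses are 6F 66 54 38 D7 16 1D C4.
Read back as big-endian, the last byte is least significant, giving 0x6F665438D7161DC4.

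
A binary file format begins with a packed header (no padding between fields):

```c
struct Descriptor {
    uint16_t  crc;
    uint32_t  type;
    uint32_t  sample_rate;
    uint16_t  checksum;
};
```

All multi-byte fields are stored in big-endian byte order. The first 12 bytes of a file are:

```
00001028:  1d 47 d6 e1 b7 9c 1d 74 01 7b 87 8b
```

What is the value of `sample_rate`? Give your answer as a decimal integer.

`sample_rate` follows `crc` (2 B), `type` (4 B), so it starts at offset 2 + 4 = 6 and occupies 4 bytes.
Bytes at offsets 6..9: 1D 74 01 7B.
In big-endian order the high byte comes first in memory.
The bytes are already most-significant first: 0x1D74017B.
0x1D74017B = 494141819.

494141819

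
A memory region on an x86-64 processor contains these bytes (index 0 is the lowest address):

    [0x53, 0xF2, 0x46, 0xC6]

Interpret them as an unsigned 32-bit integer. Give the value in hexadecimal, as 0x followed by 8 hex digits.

0xC646F253

Little-endian stores the least-significant byte at the lowest address.
Reassemble most-significant byte first: C6 46 F2 53 → 0xC646F253.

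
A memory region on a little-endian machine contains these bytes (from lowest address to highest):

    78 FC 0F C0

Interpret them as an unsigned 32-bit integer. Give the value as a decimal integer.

3222273144

Little-endian stores the least-significant byte at the lowest address.
Reassemble most-significant byte first: C0 0F FC 78 → 0xC00FFC78.
0xC00FFC78 = 3222273144.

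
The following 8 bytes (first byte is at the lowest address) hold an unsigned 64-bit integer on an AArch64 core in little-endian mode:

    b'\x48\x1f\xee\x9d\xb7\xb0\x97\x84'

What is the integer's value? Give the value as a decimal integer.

9554299437164928840

Little-endian stores the least-significant byte at the lowest address.
Reassemble most-significant byte first: 84 97 B0 B7 9D EE 1F 48 → 0x8497B0B79DEE1F48.
0x8497B0B79DEE1F48 = 9554299437164928840.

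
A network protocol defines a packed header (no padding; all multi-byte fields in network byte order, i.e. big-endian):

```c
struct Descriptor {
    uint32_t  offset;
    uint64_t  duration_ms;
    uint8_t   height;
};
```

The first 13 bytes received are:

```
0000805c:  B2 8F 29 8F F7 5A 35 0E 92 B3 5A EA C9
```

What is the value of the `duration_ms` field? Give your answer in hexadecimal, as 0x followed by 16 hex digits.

0xF75A350E92B35AEA

`duration_ms` follows `offset` (4 bytes), so it starts at byte offset 4 and occupies 8 bytes.
Bytes at offsets 4..11: F7 5A 35 0E 92 B3 5A EA.
In big-endian order the high byte comes first in memory.
The bytes are already most-significant first: 0xF75A350E92B35AEA.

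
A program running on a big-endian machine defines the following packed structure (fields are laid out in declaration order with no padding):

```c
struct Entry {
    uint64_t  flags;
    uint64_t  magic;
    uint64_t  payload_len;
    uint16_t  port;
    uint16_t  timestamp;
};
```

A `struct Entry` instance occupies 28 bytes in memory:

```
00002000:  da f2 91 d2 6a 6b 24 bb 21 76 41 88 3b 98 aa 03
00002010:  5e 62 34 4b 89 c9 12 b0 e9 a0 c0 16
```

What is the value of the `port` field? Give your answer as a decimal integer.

59808

`port` follows `flags` (8 B), `magic` (8 B), `payload_len` (8 B), so it starts at offset 8 + 8 + 8 = 24 and occupies 2 bytes.
Bytes at offsets 24..25: E9 A0.
Big-endian stores the most-significant byte at the lowest address.
The bytes are already most-significant first: 0xE9A0.
0xE9A0 = 59808.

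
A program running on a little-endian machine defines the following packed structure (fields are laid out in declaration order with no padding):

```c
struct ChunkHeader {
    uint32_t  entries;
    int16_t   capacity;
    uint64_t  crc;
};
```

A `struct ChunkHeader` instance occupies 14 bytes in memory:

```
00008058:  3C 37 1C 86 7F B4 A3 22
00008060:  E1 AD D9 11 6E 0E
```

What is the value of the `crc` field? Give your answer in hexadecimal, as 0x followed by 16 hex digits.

`crc` follows `entries` (4 B), `capacity` (2 B), so it starts at offset 4 + 2 = 6 and occupies 8 bytes.
Bytes at offsets 6..13: A3 22 E1 AD D9 11 6E 0E.
Little-endian: lowest address holds the least-significant byte.
Reassemble most-significant byte first: 0E 6E 11 D9 AD E1 22 A3 → 0x0E6E11D9ADE122A3.

0x0E6E11D9ADE122A3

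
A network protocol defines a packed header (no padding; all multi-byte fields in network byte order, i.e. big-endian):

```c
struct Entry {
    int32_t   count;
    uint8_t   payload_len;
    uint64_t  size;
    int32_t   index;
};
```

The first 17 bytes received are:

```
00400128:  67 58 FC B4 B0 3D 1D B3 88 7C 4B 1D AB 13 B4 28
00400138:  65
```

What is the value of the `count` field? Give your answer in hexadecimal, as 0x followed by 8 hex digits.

`count` is the first field, at byte offset 0, occupying 4 bytes.
Bytes at offsets 0..3: 67 58 FC B4.
Big-endian stores the most-significant byte at the lowest address.
The bytes are already most-significant first: 0x6758FCB4.

0x6758FCB4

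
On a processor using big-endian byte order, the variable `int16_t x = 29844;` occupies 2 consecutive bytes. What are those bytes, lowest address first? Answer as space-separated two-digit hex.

74 94

29844 in hexadecimal, padded to 16 bits, is 0x7494.
Split into bytes (most-significant first): 74 94.
Big-endian: lowest address holds the most-significant byte.
So the memory order matches the most-significant-first order: 74 94.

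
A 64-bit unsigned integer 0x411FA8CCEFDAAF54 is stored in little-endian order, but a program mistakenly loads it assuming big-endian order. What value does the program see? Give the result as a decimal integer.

Stored little-endian, the bytes at ascending addresses are 54 AF DA EF CC A8 1F 41.
Read back as big-endian, the last byte is least significant, giving 0x54AFDAEFCCA81F41.
0x54AFDAEFCCA81F41 = 6102336743575920449.

6102336743575920449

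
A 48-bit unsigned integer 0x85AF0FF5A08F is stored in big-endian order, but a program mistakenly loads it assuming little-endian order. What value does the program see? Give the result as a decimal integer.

Stored big-endian, the bytes at ascending addresses are 85 AF 0F F5 A0 8F.
Read back as little-endian, the first byte is least significant, giving 0x8FA0F50FAF85.
0x8FA0F50FAF85 = 157921468985221.

157921468985221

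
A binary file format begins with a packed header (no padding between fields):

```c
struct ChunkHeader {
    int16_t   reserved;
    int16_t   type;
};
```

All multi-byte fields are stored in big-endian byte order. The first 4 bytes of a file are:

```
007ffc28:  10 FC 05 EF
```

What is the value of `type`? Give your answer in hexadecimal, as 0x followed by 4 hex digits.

`type` follows `reserved` (2 bytes), so it starts at byte offset 2 and occupies 2 bytes.
Bytes at offsets 2..3: 05 EF.
Big-endian: lowest address holds the most-significant byte.
The bytes are already most-significant first: 0x05EF.

0x05EF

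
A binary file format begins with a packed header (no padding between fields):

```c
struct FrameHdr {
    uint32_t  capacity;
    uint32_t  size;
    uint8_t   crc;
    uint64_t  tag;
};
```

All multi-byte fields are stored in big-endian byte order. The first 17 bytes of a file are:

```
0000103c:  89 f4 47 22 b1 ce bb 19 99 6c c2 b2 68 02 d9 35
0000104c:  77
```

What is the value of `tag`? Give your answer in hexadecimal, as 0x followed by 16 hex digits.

0x6CC2B26802D93577

`tag` follows `capacity` (4 B), `size` (4 B), `crc` (1 B), so it starts at offset 4 + 4 + 1 = 9 and occupies 8 bytes.
Bytes at offsets 9..16: 6C C2 B2 68 02 D9 35 77.
Big-endian stores the most-significant byte at the lowest address.
The bytes are already most-significant first: 0x6CC2B26802D93577.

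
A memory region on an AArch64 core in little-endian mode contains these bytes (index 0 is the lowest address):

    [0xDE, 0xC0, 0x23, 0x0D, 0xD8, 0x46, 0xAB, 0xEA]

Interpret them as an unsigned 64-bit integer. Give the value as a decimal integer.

16909687119639986398

Little-endian: lowest address holds the least-significant byte.
Reassemble most-significant byte first: EA AB 46 D8 0D 23 C0 DE → 0xEAAB46D80D23C0DE.
0xEAAB46D80D23C0DE = 16909687119639986398.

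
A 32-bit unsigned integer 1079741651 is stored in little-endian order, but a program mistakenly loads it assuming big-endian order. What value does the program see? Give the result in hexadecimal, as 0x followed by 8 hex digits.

0xD38C5B40

1079741651 in 32-bit hexadecimal is 0x405B8CD3.
Stored little-endian, the bytes at ascending addresses are D3 8C 5B 40.
Read back as big-endian, the last byte is least significant, giving 0xD38C5B40.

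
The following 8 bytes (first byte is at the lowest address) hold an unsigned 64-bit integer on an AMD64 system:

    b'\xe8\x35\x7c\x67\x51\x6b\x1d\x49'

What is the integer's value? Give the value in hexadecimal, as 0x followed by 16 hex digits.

0x491D6B51677C35E8

In little-endian order the low byte comes first in memory.
Reassemble most-significant byte first: 49 1D 6B 51 67 7C 35 E8 → 0x491D6B51677C35E8.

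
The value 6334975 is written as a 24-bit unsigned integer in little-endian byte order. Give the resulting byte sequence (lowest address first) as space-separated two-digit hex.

6334975 in hexadecimal, padded to 24 bits, is 0x60A9FF.
Split into bytes (most-significant first): 60 A9 FF.
In little-endian order the low byte comes first in memory.
So at ascending addresses the bytes are FF A9 60.

FF A9 60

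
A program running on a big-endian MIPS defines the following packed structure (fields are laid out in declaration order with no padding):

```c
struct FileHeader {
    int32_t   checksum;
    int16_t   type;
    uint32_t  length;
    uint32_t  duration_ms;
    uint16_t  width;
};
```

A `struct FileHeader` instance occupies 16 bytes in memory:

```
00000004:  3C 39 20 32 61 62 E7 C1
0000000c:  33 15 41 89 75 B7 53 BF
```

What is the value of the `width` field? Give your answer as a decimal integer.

`width` follows `checksum` (4 B), `type` (2 B), `length` (4 B), `duration_ms` (4 B), so it starts at offset 4 + 2 + 4 + 4 = 14 and occupies 2 bytes.
Bytes at offsets 14..15: 53 BF.
In big-endian order the high byte comes first in memory.
The bytes are already most-significant first: 0x53BF.
0x53BF = 21439.

21439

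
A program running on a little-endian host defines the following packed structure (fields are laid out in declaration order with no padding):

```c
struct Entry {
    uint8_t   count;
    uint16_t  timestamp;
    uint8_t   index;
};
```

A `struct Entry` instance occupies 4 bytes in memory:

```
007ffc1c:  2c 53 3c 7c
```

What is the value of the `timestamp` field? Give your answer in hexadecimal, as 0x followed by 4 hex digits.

`timestamp` follows `count` (1 byte), so it starts at byte offset 1 and occupies 2 bytes.
Bytes at offsets 1..2: 53 3C.
Little-endian: lowest address holds the least-significant byte.
Reassemble most-significant byte first: 3C 53 → 0x3C53.

0x3C53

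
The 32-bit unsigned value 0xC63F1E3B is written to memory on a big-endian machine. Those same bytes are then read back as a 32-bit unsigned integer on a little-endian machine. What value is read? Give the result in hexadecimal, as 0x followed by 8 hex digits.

Stored big-endian, the bytes at ascending addresses are C6 3F 1E 3B.
Read back as little-endian, the first byte is least significant, giving 0x3B1E3FC6.

0x3B1E3FC6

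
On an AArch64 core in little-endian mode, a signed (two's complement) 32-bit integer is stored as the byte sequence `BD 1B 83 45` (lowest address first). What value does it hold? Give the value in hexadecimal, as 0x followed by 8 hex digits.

0x45831BBD

Little-endian: lowest address holds the least-significant byte.
Reassemble most-significant byte first: 45 83 1B BD → 0x45831BBD.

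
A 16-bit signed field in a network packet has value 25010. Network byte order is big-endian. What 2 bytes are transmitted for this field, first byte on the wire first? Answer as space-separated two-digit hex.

61 B2

25010 in hexadecimal, padded to 16 bits, is 0x61B2.
Split into bytes (most-significant first): 61 B2.
Big-endian stores the most-significant byte at the lowest address.
So the memory order matches the most-significant-first order: 61 B2.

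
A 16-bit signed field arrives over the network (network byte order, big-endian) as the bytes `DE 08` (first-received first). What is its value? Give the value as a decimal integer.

-8696

Big-endian: lowest address holds the most-significant byte.
The bytes are already most-significant first: 0xDE08.
Top bit is set, so as a signed 16-bit value this is 0xDE08 − 2^16 = -8696.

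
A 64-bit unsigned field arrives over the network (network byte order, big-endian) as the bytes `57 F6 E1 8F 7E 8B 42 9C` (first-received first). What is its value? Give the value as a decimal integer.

Big-endian: lowest address holds the most-significant byte.
The bytes are already most-significant first: 0x57F6E18F7E8B429C.
0x57F6E18F7E8B429C = 6338501531990180508.

6338501531990180508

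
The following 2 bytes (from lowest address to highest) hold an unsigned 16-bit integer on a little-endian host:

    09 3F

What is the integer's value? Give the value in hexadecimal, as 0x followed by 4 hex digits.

In little-endian order the low byte comes first in memory.
Reassemble most-significant byte first: 3F 09 → 0x3F09.

0x3F09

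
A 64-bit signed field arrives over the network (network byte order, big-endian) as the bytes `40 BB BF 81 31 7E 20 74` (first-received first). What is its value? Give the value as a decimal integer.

In big-endian order the high byte comes first in memory.
The bytes are already most-significant first: 0x40BBBF81317E2074.
0x40BBBF81317E2074 = 4664532400674316404.

4664532400674316404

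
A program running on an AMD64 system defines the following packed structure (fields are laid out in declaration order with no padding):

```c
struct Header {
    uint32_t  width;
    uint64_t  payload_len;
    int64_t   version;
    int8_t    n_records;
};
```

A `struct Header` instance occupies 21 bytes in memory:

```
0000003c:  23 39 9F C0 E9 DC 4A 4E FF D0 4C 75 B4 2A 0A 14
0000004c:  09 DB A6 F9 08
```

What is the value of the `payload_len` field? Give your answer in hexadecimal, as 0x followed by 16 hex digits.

0x754CD0FF4E4ADCE9

`payload_len` follows `width` (4 bytes), so it starts at byte offset 4 and occupies 8 bytes.
Bytes at offsets 4..11: E9 DC 4A 4E FF D0 4C 75.
Little-endian: lowest address holds the least-significant byte.
Reassemble most-significant byte first: 75 4C D0 FF 4E 4A DC E9 → 0x754CD0FF4E4ADCE9.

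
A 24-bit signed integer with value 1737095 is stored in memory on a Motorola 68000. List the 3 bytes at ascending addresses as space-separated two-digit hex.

1A 81 87

1737095 in hexadecimal, padded to 24 bits, is 0x1A8187.
Split into bytes (most-significant first): 1A 81 87.
In big-endian order the high byte comes first in memory.
So the memory order matches the most-significant-first order: 1A 81 87.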